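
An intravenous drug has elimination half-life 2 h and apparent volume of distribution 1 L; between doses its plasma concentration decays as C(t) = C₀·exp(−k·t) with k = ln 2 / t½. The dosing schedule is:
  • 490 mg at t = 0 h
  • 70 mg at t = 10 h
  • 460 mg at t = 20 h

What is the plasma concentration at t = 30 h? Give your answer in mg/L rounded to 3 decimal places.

14.458 mg/L

k = ln 2 / 2 = 0.34657 per h
Dose 1 (490 mg at t=0 h): 490·exp(−0.34657·30) = 0.015 mg/L
Dose 2 (70 mg at t=10 h): 70·exp(−0.34657·20) = 0.068 mg/L
Dose 3 (460 mg at t=20 h): 460·exp(−0.34657·10) = 14.375 mg/L
C(30) = 0.015 + 0.068 + 14.375 = 14.458 mg/L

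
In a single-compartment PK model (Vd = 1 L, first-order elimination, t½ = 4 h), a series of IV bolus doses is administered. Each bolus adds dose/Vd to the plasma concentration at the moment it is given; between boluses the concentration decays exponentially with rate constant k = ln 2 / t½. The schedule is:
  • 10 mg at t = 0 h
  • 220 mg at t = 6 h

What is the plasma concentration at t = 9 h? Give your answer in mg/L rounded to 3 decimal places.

k = ln 2 / 4 = 0.17329 per h
Dose 1 (10 mg at t=0 h): 10·exp(−0.17329·9) = 2.102 mg/L
Dose 2 (220 mg at t=6 h): 220·exp(−0.17329·3) = 130.813 mg/L
C(9) = 2.102 + 130.813 = 132.915 mg/L

132.915 mg/L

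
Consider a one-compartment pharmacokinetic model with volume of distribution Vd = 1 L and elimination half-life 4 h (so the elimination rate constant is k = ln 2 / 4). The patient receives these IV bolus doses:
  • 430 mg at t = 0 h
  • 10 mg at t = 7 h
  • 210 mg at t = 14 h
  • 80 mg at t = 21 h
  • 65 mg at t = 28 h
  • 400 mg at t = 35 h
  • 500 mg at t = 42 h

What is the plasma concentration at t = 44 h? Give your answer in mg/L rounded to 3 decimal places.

k = ln 2 / 4 = 0.17329 per h
Dose 1 (430 mg at t=0 h): 430·exp(−0.17329·44) = 0.210 mg/L
Dose 2 (10 mg at t=7 h): 10·exp(−0.17329·37) = 0.016 mg/L
Dose 3 (210 mg at t=14 h): 210·exp(−0.17329·30) = 1.160 mg/L
Dose 4 (80 mg at t=21 h): 80·exp(−0.17329·23) = 1.487 mg/L
Dose 5 (65 mg at t=28 h): 65·exp(−0.17329·16) = 4.062 mg/L
Dose 6 (400 mg at t=35 h): 400·exp(−0.17329·9) = 84.090 mg/L
Dose 7 (500 mg at t=42 h): 500·exp(−0.17329·2) = 353.553 mg/L
C(44) = 0.210 + 0.016 + 1.160 + 1.487 + 4.062 + 84.090 + 353.553 = 444.579 mg/L

444.579 mg/L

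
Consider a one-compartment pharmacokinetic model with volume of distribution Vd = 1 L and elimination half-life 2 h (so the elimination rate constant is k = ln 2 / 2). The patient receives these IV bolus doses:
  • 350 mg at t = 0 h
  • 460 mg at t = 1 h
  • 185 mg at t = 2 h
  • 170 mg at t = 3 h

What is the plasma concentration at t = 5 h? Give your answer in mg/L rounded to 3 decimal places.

k = ln 2 / 2 = 0.34657 per h
Dose 1 (350 mg at t=0 h): 350·exp(−0.34657·5) = 61.872 mg/L
Dose 2 (460 mg at t=1 h): 460·exp(−0.34657·4) = 115.000 mg/L
Dose 3 (185 mg at t=2 h): 185·exp(−0.34657·3) = 65.407 mg/L
Dose 4 (170 mg at t=3 h): 170·exp(−0.34657·2) = 85.000 mg/L
C(5) = 61.872 + 115.000 + 65.407 + 85.000 = 327.279 mg/L

327.279 mg/L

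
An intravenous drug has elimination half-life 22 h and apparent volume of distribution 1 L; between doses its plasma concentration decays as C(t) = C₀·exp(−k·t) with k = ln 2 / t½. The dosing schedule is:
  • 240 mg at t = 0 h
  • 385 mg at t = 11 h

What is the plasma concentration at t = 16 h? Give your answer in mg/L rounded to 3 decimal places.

473.856 mg/L

k = ln 2 / 22 = 0.03151 per h
Dose 1 (240 mg at t=0 h): 240·exp(−0.03151·16) = 144.971 mg/L
Dose 2 (385 mg at t=11 h): 385·exp(−0.03151·5) = 328.886 mg/L
C(16) = 144.971 + 328.886 = 473.856 mg/L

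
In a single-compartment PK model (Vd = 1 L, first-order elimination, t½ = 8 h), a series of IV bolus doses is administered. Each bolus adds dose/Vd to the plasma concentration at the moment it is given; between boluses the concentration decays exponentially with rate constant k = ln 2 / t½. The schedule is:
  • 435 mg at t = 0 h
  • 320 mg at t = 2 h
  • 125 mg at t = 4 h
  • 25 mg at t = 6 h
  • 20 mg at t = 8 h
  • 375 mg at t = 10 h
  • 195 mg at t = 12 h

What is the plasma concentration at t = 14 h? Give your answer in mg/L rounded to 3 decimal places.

k = ln 2 / 8 = 0.08664 per h
Dose 1 (435 mg at t=0 h): 435·exp(−0.08664·14) = 129.326 mg/L
Dose 2 (320 mg at t=2 h): 320·exp(−0.08664·12) = 113.137 mg/L
Dose 3 (125 mg at t=4 h): 125·exp(−0.08664·10) = 52.556 mg/L
Dose 4 (25 mg at t=6 h): 25·exp(−0.08664·8) = 12.500 mg/L
Dose 5 (20 mg at t=8 h): 20·exp(−0.08664·6) = 11.892 mg/L
Dose 6 (375 mg at t=10 h): 375·exp(−0.08664·4) = 265.165 mg/L
Dose 7 (195 mg at t=12 h): 195·exp(−0.08664·2) = 163.975 mg/L
C(14) = 129.326 + 113.137 + 52.556 + 12.500 + 11.892 + 265.165 + 163.975 = 748.551 mg/L

748.551 mg/L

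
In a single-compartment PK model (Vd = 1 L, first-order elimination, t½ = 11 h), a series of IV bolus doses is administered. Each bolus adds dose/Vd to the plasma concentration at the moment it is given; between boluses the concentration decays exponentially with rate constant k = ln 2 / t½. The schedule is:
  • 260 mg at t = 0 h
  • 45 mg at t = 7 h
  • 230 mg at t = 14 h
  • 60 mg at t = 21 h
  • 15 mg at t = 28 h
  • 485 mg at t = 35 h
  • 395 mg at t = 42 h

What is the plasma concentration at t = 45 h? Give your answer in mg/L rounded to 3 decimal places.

655.572 mg/L

k = ln 2 / 11 = 0.06301 per h
Dose 1 (260 mg at t=0 h): 260·exp(−0.06301·45) = 15.258 mg/L
Dose 2 (45 mg at t=7 h): 45·exp(−0.06301·38) = 4.105 mg/L
Dose 3 (230 mg at t=14 h): 230·exp(−0.06301·31) = 32.611 mg/L
Dose 4 (60 mg at t=21 h): 60·exp(−0.06301·24) = 13.224 mg/L
Dose 5 (15 mg at t=28 h): 15·exp(−0.06301·17) = 5.139 mg/L
Dose 6 (485 mg at t=35 h): 485·exp(−0.06301·10) = 258.272 mg/L
Dose 7 (395 mg at t=42 h): 395·exp(−0.06301·3) = 326.963 mg/L
C(45) = 15.258 + 4.105 + 32.611 + 13.224 + 5.139 + 258.272 + 326.963 = 655.572 mg/L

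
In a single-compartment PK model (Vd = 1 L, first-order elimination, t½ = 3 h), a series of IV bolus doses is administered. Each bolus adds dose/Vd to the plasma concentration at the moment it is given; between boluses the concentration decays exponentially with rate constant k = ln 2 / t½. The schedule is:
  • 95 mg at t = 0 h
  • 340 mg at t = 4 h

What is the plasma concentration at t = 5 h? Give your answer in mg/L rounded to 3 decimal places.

k = ln 2 / 3 = 0.23105 per h
Dose 1 (95 mg at t=0 h): 95·exp(−0.23105·5) = 29.923 mg/L
Dose 2 (340 mg at t=4 h): 340·exp(−0.23105·1) = 269.858 mg/L
C(5) = 29.923 + 269.858 = 299.781 mg/L

299.781 mg/L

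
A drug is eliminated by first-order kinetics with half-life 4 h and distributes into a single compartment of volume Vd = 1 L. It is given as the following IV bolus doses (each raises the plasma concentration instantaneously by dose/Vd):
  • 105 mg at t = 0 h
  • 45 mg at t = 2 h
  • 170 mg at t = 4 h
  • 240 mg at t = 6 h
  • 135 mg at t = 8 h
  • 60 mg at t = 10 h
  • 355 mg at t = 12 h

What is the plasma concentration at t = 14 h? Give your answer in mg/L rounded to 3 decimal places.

k = ln 2 / 4 = 0.17329 per h
Dose 1 (105 mg at t=0 h): 105·exp(−0.17329·14) = 9.281 mg/L
Dose 2 (45 mg at t=2 h): 45·exp(−0.17329·12) = 5.625 mg/L
Dose 3 (170 mg at t=4 h): 170·exp(−0.17329·10) = 30.052 mg/L
Dose 4 (240 mg at t=6 h): 240·exp(−0.17329·8) = 60.000 mg/L
Dose 5 (135 mg at t=8 h): 135·exp(−0.17329·6) = 47.730 mg/L
Dose 6 (60 mg at t=10 h): 60·exp(−0.17329·4) = 30.000 mg/L
Dose 7 (355 mg at t=12 h): 355·exp(−0.17329·2) = 251.023 mg/L
C(14) = 9.281 + 5.625 + 30.052 + 60.000 + 47.730 + 30.000 + 251.023 = 433.710 mg/L

433.710 mg/L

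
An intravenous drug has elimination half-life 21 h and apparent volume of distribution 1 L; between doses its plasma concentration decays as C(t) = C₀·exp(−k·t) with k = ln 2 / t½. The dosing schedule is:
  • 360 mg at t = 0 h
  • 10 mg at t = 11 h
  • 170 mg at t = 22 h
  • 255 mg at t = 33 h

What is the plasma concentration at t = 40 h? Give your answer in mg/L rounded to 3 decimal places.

396.223 mg/L

k = ln 2 / 21 = 0.03301 per h
Dose 1 (360 mg at t=0 h): 360·exp(−0.03301·40) = 96.142 mg/L
Dose 2 (10 mg at t=11 h): 10·exp(−0.03301·29) = 3.840 mg/L
Dose 3 (170 mg at t=22 h): 170·exp(−0.03301·18) = 93.848 mg/L
Dose 4 (255 mg at t=33 h): 255·exp(−0.03301·7) = 202.394 mg/L
C(40) = 96.142 + 3.840 + 93.848 + 202.394 = 396.223 mg/L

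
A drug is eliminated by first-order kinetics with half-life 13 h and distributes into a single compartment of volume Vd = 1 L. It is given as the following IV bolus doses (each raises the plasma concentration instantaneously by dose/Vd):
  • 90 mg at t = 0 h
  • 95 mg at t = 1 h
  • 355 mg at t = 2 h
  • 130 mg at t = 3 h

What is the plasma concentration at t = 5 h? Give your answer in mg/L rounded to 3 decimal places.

k = ln 2 / 13 = 0.05332 per h
Dose 1 (90 mg at t=0 h): 90·exp(−0.05332·5) = 68.938 mg/L
Dose 2 (95 mg at t=1 h): 95·exp(−0.05332·4) = 76.754 mg/L
Dose 3 (355 mg at t=2 h): 355·exp(−0.05332·3) = 302.524 mg/L
Dose 4 (130 mg at t=3 h): 130·exp(−0.05332·2) = 116.851 mg/L
C(5) = 68.938 + 76.754 + 302.524 + 116.851 = 565.067 mg/L

565.067 mg/L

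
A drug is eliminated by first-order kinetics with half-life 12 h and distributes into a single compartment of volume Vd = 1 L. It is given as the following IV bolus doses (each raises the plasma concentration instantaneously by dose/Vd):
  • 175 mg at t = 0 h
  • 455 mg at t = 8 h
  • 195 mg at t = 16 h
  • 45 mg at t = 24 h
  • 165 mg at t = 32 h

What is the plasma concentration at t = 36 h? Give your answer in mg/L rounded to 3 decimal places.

327.040 mg/L

k = ln 2 / 12 = 0.05776 per h
Dose 1 (175 mg at t=0 h): 175·exp(−0.05776·36) = 21.875 mg/L
Dose 2 (455 mg at t=8 h): 455·exp(−0.05776·28) = 90.283 mg/L
Dose 3 (195 mg at t=16 h): 195·exp(−0.05776·20) = 61.421 mg/L
Dose 4 (45 mg at t=24 h): 45·exp(−0.05776·12) = 22.500 mg/L
Dose 5 (165 mg at t=32 h): 165·exp(−0.05776·4) = 130.961 mg/L
C(36) = 21.875 + 90.283 + 61.421 + 22.500 + 130.961 = 327.040 mg/L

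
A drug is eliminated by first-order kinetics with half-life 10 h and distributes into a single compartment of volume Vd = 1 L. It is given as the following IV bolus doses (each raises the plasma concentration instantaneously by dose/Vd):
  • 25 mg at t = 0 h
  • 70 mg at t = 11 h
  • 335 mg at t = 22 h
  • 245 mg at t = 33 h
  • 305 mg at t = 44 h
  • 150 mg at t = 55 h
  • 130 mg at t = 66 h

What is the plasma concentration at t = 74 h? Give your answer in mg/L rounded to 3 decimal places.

177.419 mg/L

k = ln 2 / 10 = 0.06931 per h
Dose 1 (25 mg at t=0 h): 25·exp(−0.06931·74) = 0.148 mg/L
Dose 2 (70 mg at t=11 h): 70·exp(−0.06931·63) = 0.888 mg/L
Dose 3 (335 mg at t=22 h): 335·exp(−0.06931·52) = 9.114 mg/L
Dose 4 (245 mg at t=33 h): 245·exp(−0.06931·41) = 14.287 mg/L
Dose 5 (305 mg at t=44 h): 305·exp(−0.06931·30) = 38.125 mg/L
Dose 6 (150 mg at t=55 h): 150·exp(−0.06931·19) = 40.192 mg/L
Dose 7 (130 mg at t=66 h): 130·exp(−0.06931·8) = 74.665 mg/L
C(74) = 0.148 + 0.888 + 9.114 + 14.287 + 38.125 + 40.192 + 74.665 = 177.419 mg/L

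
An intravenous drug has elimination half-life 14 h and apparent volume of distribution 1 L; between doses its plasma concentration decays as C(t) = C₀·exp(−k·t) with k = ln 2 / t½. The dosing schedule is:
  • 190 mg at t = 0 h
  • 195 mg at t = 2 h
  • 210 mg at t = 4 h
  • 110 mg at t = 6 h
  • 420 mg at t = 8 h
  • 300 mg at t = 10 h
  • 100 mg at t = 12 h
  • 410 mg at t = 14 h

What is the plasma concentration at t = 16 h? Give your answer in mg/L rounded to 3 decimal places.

k = ln 2 / 14 = 0.04951 per h
Dose 1 (190 mg at t=0 h): 190·exp(−0.04951·16) = 86.044 mg/L
Dose 2 (195 mg at t=2 h): 195·exp(−0.04951·14) = 97.500 mg/L
Dose 3 (210 mg at t=4 h): 210·exp(−0.04951·12) = 115.929 mg/L
Dose 4 (110 mg at t=6 h): 110·exp(−0.04951·10) = 67.046 mg/L
Dose 5 (420 mg at t=8 h): 420·exp(−0.04951·8) = 282.639 mg/L
Dose 6 (300 mg at t=10 h): 300·exp(−0.04951·6) = 222.899 mg/L
Dose 7 (100 mg at t=12 h): 100·exp(−0.04951·4) = 82.034 mg/L
Dose 8 (410 mg at t=14 h): 410·exp(−0.04951·2) = 371.347 mg/L
C(16) = 86.044 + 97.500 + 115.929 + 67.046 + 282.639 + 222.899 + 82.034 + 371.347 = 1325.437 mg/L

1325.437 mg/L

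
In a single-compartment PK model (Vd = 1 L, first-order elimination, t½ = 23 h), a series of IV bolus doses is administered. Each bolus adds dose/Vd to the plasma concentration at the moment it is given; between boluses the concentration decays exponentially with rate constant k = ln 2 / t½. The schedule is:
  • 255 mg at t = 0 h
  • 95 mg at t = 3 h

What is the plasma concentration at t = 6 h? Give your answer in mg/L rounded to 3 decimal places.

k = ln 2 / 23 = 0.03014 per h
Dose 1 (255 mg at t=0 h): 255·exp(−0.03014·6) = 212.819 mg/L
Dose 2 (95 mg at t=3 h): 95·exp(−0.03014·3) = 86.788 mg/L
C(6) = 212.819 + 86.788 = 299.607 mg/L

299.607 mg/L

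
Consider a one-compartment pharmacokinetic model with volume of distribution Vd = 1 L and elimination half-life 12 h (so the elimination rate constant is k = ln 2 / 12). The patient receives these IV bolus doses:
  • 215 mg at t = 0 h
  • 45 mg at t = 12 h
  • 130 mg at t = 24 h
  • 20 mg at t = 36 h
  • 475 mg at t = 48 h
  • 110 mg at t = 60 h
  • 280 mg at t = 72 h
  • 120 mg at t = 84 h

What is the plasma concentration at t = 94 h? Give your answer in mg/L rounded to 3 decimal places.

k = ln 2 / 12 = 0.05776 per h
Dose 1 (215 mg at t=0 h): 215·exp(−0.05776·94) = 0.943 mg/L
Dose 2 (45 mg at t=12 h): 45·exp(−0.05776·82) = 0.395 mg/L
Dose 3 (130 mg at t=24 h): 130·exp(−0.05776·70) = 2.280 mg/L
Dose 4 (20 mg at t=36 h): 20·exp(−0.05776·58) = 0.702 mg/L
Dose 5 (475 mg at t=48 h): 475·exp(−0.05776·46) = 33.323 mg/L
Dose 6 (110 mg at t=60 h): 110·exp(−0.05776·34) = 15.434 mg/L
Dose 7 (280 mg at t=72 h): 280·exp(−0.05776·22) = 78.572 mg/L
Dose 8 (120 mg at t=84 h): 120·exp(−0.05776·10) = 67.348 mg/L
C(94) = 0.943 + 0.395 + 2.280 + 0.702 + 33.323 + 15.434 + 78.572 + 67.348 = 198.996 mg/L

198.996 mg/L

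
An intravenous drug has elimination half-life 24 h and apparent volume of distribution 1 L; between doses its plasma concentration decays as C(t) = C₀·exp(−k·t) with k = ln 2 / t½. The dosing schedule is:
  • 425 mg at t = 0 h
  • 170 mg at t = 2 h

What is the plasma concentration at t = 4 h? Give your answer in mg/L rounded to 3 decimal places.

539.091 mg/L

k = ln 2 / 24 = 0.02888 per h
Dose 1 (425 mg at t=0 h): 425·exp(−0.02888·4) = 378.632 mg/L
Dose 2 (170 mg at t=2 h): 170·exp(−0.02888·2) = 160.459 mg/L
C(4) = 378.632 + 160.459 = 539.091 mg/L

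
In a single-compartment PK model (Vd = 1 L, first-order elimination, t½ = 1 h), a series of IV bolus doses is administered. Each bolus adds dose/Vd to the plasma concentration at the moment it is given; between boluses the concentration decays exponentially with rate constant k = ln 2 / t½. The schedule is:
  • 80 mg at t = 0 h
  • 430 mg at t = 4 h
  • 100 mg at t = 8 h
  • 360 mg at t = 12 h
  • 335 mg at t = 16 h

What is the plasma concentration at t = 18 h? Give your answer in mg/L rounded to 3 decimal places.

89.499 mg/L

k = ln 2 / 1 = 0.69315 per h
Dose 1 (80 mg at t=0 h): 80·exp(−0.69315·18) = 0.000 mg/L
Dose 2 (430 mg at t=4 h): 430·exp(−0.69315·14) = 0.026 mg/L
Dose 3 (100 mg at t=8 h): 100·exp(−0.69315·10) = 0.098 mg/L
Dose 4 (360 mg at t=12 h): 360·exp(−0.69315·6) = 5.625 mg/L
Dose 5 (335 mg at t=16 h): 335·exp(−0.69315·2) = 83.750 mg/L
C(18) = 0.000 + 0.026 + 0.098 + 5.625 + 83.750 = 89.499 mg/L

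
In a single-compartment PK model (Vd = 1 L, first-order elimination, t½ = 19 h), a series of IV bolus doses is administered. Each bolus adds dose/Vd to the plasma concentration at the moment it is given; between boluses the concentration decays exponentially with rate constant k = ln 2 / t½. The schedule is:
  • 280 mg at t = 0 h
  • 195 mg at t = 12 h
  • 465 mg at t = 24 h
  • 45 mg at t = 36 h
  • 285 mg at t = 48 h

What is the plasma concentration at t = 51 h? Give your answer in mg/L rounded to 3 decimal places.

k = ln 2 / 19 = 0.03648 per h
Dose 1 (280 mg at t=0 h): 280·exp(−0.03648·51) = 43.564 mg/L
Dose 2 (195 mg at t=12 h): 195·exp(−0.03648·39) = 47.004 mg/L
Dose 3 (465 mg at t=24 h): 465·exp(−0.03648·27) = 173.649 mg/L
Dose 4 (45 mg at t=36 h): 45·exp(−0.03648·15) = 26.035 mg/L
Dose 5 (285 mg at t=48 h): 285·exp(−0.03648·3) = 255.455 mg/L
C(51) = 43.564 + 47.004 + 173.649 + 26.035 + 255.455 = 545.707 mg/L

545.707 mg/L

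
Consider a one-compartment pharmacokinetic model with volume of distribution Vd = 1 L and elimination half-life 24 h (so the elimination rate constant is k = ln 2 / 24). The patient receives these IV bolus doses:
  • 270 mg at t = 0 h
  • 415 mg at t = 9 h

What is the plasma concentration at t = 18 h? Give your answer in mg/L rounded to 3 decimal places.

480.552 mg/L

k = ln 2 / 24 = 0.02888 per h
Dose 1 (270 mg at t=0 h): 270·exp(−0.02888·18) = 160.543 mg/L
Dose 2 (415 mg at t=9 h): 415·exp(−0.02888·9) = 320.009 mg/L
C(18) = 160.543 + 320.009 = 480.552 mg/L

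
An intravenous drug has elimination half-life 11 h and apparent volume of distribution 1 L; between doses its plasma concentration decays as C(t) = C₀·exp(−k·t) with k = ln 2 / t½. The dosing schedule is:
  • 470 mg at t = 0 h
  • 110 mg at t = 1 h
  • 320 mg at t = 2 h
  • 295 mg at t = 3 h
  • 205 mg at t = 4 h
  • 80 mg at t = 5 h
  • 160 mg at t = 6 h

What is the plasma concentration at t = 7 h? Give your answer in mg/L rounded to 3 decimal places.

k = ln 2 / 11 = 0.06301 per h
Dose 1 (470 mg at t=0 h): 470·exp(−0.06301·7) = 302.366 mg/L
Dose 2 (110 mg at t=1 h): 110·exp(−0.06301·6) = 75.369 mg/L
Dose 3 (320 mg at t=2 h): 320·exp(−0.06301·5) = 233.517 mg/L
Dose 4 (295 mg at t=3 h): 295·exp(−0.06301·4) = 229.275 mg/L
Dose 5 (205 mg at t=4 h): 205·exp(−0.06301·3) = 169.689 mg/L
Dose 6 (80 mg at t=5 h): 80·exp(−0.06301·2) = 70.527 mg/L
Dose 7 (160 mg at t=6 h): 160·exp(−0.06301·1) = 150.229 mg/L
C(7) = 302.366 + 75.369 + 233.517 + 229.275 + 169.689 + 70.527 + 150.229 = 1230.973 mg/L

1230.973 mg/L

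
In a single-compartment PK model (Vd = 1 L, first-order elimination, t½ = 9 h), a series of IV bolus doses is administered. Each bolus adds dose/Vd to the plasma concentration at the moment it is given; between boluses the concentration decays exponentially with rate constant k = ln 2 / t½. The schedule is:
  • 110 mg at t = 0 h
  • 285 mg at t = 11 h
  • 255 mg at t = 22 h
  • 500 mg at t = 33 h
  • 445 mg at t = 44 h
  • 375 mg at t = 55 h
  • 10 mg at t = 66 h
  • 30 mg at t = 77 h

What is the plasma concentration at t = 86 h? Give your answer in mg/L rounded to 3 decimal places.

80.423 mg/L

k = ln 2 / 9 = 0.07702 per h
Dose 1 (110 mg at t=0 h): 110·exp(−0.07702·86) = 0.146 mg/L
Dose 2 (285 mg at t=11 h): 285·exp(−0.07702·75) = 0.884 mg/L
Dose 3 (255 mg at t=22 h): 255·exp(−0.07702·64) = 1.845 mg/L
Dose 4 (500 mg at t=33 h): 500·exp(−0.07702·53) = 8.438 mg/L
Dose 5 (445 mg at t=44 h): 445·exp(−0.07702·42) = 17.521 mg/L
Dose 6 (375 mg at t=55 h): 375·exp(−0.07702·31) = 34.447 mg/L
Dose 7 (10 mg at t=66 h): 10·exp(−0.07702·20) = 2.143 mg/L
Dose 8 (30 mg at t=77 h): 30·exp(−0.07702·9) = 15.000 mg/L
C(86) = 0.146 + 0.884 + 1.845 + 8.438 + 17.521 + 34.447 + 2.143 + 15.000 = 80.423 mg/L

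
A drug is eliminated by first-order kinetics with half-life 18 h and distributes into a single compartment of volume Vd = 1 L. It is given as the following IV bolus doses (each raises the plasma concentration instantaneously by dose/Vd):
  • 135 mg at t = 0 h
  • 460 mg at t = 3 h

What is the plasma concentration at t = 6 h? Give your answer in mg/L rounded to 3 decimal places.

k = ln 2 / 18 = 0.03851 per h
Dose 1 (135 mg at t=0 h): 135·exp(−0.03851·6) = 107.150 mg/L
Dose 2 (460 mg at t=3 h): 460·exp(−0.03851·3) = 409.813 mg/L
C(6) = 107.150 + 409.813 = 516.963 mg/L

516.963 mg/L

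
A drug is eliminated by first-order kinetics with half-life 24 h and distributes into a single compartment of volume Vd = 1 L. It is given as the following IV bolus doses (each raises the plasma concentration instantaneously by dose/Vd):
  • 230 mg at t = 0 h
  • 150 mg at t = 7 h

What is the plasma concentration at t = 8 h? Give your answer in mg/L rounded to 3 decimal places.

328.281 mg/L

k = ln 2 / 24 = 0.02888 per h
Dose 1 (230 mg at t=0 h): 230·exp(−0.02888·8) = 182.551 mg/L
Dose 2 (150 mg at t=7 h): 150·exp(−0.02888·1) = 145.730 mg/L
C(8) = 182.551 + 145.730 = 328.281 mg/L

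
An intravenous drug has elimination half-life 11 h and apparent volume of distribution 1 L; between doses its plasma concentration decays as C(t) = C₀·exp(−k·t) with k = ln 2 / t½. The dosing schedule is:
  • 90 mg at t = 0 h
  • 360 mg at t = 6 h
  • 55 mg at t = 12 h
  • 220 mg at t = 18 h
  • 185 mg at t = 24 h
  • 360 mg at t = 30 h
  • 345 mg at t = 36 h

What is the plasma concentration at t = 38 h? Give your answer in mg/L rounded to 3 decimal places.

k = ln 2 / 11 = 0.06301 per h
Dose 1 (90 mg at t=0 h): 90·exp(−0.06301·38) = 8.210 mg/L
Dose 2 (360 mg at t=6 h): 360·exp(−0.06301·32) = 47.927 mg/L
Dose 3 (55 mg at t=12 h): 55·exp(−0.06301·26) = 10.687 mg/L
Dose 4 (220 mg at t=18 h): 220·exp(−0.06301·20) = 62.387 mg/L
Dose 5 (185 mg at t=24 h): 185·exp(−0.06301·14) = 76.567 mg/L
Dose 6 (360 mg at t=30 h): 360·exp(−0.06301·8) = 217.456 mg/L
Dose 7 (345 mg at t=36 h): 345·exp(−0.06301·2) = 304.149 mg/L
C(38) = 8.210 + 47.927 + 10.687 + 62.387 + 76.567 + 217.456 + 304.149 = 727.382 mg/L

727.382 mg/L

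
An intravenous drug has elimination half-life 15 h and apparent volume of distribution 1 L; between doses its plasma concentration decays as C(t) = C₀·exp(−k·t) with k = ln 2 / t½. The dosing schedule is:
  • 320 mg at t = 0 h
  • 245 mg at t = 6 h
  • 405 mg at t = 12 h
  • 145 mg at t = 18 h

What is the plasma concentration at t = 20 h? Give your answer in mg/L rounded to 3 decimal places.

k = ln 2 / 15 = 0.04621 per h
Dose 1 (320 mg at t=0 h): 320·exp(−0.04621·20) = 126.992 mg/L
Dose 2 (245 mg at t=6 h): 245·exp(−0.04621·14) = 128.294 mg/L
Dose 3 (405 mg at t=12 h): 405·exp(−0.04621·8) = 279.837 mg/L
Dose 4 (145 mg at t=18 h): 145·exp(−0.04621·2) = 132.200 mg/L
C(20) = 126.992 + 128.294 + 279.837 + 132.200 = 667.323 mg/L

667.323 mg/L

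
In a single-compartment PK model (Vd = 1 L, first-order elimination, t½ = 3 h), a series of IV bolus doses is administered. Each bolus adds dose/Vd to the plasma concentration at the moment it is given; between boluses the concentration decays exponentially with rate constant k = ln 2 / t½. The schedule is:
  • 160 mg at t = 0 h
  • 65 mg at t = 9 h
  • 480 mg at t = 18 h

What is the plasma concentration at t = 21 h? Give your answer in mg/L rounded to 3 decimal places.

k = ln 2 / 3 = 0.23105 per h
Dose 1 (160 mg at t=0 h): 160·exp(−0.23105·21) = 1.250 mg/L
Dose 2 (65 mg at t=9 h): 65·exp(−0.23105·12) = 4.062 mg/L
Dose 3 (480 mg at t=18 h): 480·exp(−0.23105·3) = 240.000 mg/L
C(21) = 1.250 + 4.062 + 240.000 = 245.312 mg/L

245.312 mg/L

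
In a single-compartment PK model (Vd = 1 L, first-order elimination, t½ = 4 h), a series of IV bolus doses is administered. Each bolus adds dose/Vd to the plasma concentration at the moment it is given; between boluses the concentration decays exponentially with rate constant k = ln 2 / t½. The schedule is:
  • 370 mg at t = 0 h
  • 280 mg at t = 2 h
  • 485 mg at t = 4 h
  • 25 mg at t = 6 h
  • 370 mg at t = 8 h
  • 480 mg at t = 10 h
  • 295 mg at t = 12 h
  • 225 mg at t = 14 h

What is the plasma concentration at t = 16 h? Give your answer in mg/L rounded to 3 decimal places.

681.723 mg/L

k = ln 2 / 4 = 0.17329 per h
Dose 1 (370 mg at t=0 h): 370·exp(−0.17329·16) = 23.125 mg/L
Dose 2 (280 mg at t=2 h): 280·exp(−0.17329·14) = 24.749 mg/L
Dose 3 (485 mg at t=4 h): 485·exp(−0.17329·12) = 60.625 mg/L
Dose 4 (25 mg at t=6 h): 25·exp(−0.17329·10) = 4.419 mg/L
Dose 5 (370 mg at t=8 h): 370·exp(−0.17329·8) = 92.500 mg/L
Dose 6 (480 mg at t=10 h): 480·exp(−0.17329·6) = 169.706 mg/L
Dose 7 (295 mg at t=12 h): 295·exp(−0.17329·4) = 147.500 mg/L
Dose 8 (225 mg at t=14 h): 225·exp(−0.17329·2) = 159.099 mg/L
C(16) = 23.125 + 24.749 + 60.625 + 4.419 + 92.500 + 169.706 + 147.500 + 159.099 = 681.723 mg/L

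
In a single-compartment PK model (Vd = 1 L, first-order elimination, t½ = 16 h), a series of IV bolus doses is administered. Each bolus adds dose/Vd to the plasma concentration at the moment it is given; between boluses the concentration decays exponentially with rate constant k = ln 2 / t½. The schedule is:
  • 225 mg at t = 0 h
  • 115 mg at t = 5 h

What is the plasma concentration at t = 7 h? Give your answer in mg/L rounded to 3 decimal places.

k = ln 2 / 16 = 0.04332 per h
Dose 1 (225 mg at t=0 h): 225·exp(−0.04332·7) = 166.143 mg/L
Dose 2 (115 mg at t=5 h): 115·exp(−0.04332·2) = 105.455 mg/L
C(7) = 166.143 + 105.455 = 271.598 mg/L

271.598 mg/L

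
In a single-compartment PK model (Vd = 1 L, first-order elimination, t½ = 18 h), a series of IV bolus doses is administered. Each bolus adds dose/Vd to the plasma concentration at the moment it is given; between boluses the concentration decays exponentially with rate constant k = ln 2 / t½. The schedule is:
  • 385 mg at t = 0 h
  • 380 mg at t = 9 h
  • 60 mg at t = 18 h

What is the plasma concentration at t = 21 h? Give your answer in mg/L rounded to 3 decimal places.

464.337 mg/L

k = ln 2 / 18 = 0.03851 per h
Dose 1 (385 mg at t=0 h): 385·exp(−0.03851·21) = 171.498 mg/L
Dose 2 (380 mg at t=9 h): 380·exp(−0.03851·12) = 239.385 mg/L
Dose 3 (60 mg at t=18 h): 60·exp(−0.03851·3) = 53.454 mg/L
C(21) = 171.498 + 239.385 + 53.454 = 464.337 mg/L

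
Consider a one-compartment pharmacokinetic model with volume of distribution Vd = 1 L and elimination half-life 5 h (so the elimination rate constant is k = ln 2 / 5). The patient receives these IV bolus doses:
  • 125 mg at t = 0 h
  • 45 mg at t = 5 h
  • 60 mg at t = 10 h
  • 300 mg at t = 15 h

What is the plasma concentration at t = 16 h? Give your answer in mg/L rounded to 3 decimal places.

310.678 mg/L

k = ln 2 / 5 = 0.13863 per h
Dose 1 (125 mg at t=0 h): 125·exp(−0.13863·16) = 13.602 mg/L
Dose 2 (45 mg at t=5 h): 45·exp(−0.13863·11) = 9.794 mg/L
Dose 3 (60 mg at t=10 h): 60·exp(−0.13863·6) = 26.117 mg/L
Dose 4 (300 mg at t=15 h): 300·exp(−0.13863·1) = 261.165 mg/L
C(16) = 13.602 + 9.794 + 26.117 + 261.165 = 310.678 mg/L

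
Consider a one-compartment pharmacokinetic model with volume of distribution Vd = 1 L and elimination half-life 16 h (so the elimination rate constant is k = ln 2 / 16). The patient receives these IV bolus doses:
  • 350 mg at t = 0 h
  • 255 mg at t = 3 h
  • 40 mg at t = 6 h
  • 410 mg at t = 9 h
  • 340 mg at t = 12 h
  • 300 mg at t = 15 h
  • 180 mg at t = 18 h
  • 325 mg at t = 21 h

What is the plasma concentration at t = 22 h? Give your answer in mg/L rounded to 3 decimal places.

1404.925 mg/L

k = ln 2 / 16 = 0.04332 per h
Dose 1 (350 mg at t=0 h): 350·exp(−0.04332·22) = 134.943 mg/L
Dose 2 (255 mg at t=3 h): 255·exp(−0.04332·19) = 111.961 mg/L
Dose 3 (40 mg at t=6 h): 40·exp(−0.04332·16) = 20.000 mg/L
Dose 4 (410 mg at t=9 h): 410·exp(−0.04332·13) = 233.452 mg/L
Dose 5 (340 mg at t=12 h): 340·exp(−0.04332·10) = 220.463 mg/L
Dose 6 (300 mg at t=15 h): 300·exp(−0.04332·7) = 221.524 mg/L
Dose 7 (180 mg at t=18 h): 180·exp(−0.04332·4) = 151.361 mg/L
Dose 8 (325 mg at t=21 h): 325·exp(−0.04332·1) = 311.221 mg/L
C(22) = 134.943 + 111.961 + 20.000 + 233.452 + 220.463 + 221.524 + 151.361 + 311.221 = 1404.925 mg/L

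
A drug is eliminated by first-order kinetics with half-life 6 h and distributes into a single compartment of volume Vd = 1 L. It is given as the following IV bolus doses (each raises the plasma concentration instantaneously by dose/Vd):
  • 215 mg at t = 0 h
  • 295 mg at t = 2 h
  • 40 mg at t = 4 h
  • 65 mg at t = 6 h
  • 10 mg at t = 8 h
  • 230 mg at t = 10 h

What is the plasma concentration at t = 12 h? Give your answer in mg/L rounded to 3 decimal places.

k = ln 2 / 6 = 0.11552 per h
Dose 1 (215 mg at t=0 h): 215·exp(−0.11552·12) = 53.750 mg/L
Dose 2 (295 mg at t=2 h): 295·exp(−0.11552·10) = 92.919 mg/L
Dose 3 (40 mg at t=4 h): 40·exp(−0.11552·8) = 15.874 mg/L
Dose 4 (65 mg at t=6 h): 65·exp(−0.11552·6) = 32.500 mg/L
Dose 5 (10 mg at t=8 h): 10·exp(−0.11552·4) = 6.300 mg/L
Dose 6 (230 mg at t=10 h): 230·exp(−0.11552·2) = 182.551 mg/L
C(12) = 53.750 + 92.919 + 15.874 + 32.500 + 6.300 + 182.551 = 383.894 mg/L

383.894 mg/L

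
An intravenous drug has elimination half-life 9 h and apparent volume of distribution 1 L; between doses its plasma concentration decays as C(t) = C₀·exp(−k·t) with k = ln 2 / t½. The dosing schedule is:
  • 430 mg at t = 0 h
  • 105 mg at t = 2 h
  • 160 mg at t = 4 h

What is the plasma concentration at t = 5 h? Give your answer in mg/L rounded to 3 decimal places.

524.048 mg/L

k = ln 2 / 9 = 0.07702 per h
Dose 1 (430 mg at t=0 h): 430·exp(−0.07702·5) = 292.570 mg/L
Dose 2 (105 mg at t=2 h): 105·exp(−0.07702·3) = 83.339 mg/L
Dose 3 (160 mg at t=4 h): 160·exp(−0.07702·1) = 148.140 mg/L
C(5) = 292.570 + 83.339 + 148.140 = 524.048 mg/L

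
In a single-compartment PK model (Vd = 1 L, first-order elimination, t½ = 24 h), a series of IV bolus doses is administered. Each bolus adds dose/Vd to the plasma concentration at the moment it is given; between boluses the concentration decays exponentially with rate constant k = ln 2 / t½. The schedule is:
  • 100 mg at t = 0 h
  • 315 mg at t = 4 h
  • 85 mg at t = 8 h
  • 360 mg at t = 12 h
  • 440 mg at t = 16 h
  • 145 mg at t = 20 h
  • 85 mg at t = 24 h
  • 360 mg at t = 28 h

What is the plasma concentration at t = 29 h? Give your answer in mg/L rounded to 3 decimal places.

k = ln 2 / 24 = 0.02888 per h
Dose 1 (100 mg at t=0 h): 100·exp(−0.02888·29) = 43.277 mg/L
Dose 2 (315 mg at t=4 h): 315·exp(−0.02888·25) = 153.016 mg/L
Dose 3 (85 mg at t=8 h): 85·exp(−0.02888·21) = 46.347 mg/L
Dose 4 (360 mg at t=12 h): 360·exp(−0.02888·17) = 220.330 mg/L
Dose 5 (440 mg at t=16 h): 440·exp(−0.02888·13) = 302.270 mg/L
Dose 6 (145 mg at t=20 h): 145·exp(−0.02888·9) = 111.810 mg/L
Dose 7 (85 mg at t=24 h): 85·exp(−0.02888·5) = 73.571 mg/L
Dose 8 (360 mg at t=28 h): 360·exp(−0.02888·1) = 349.751 mg/L
C(29) = 43.277 + 153.016 + 46.347 + 220.330 + 302.270 + 111.810 + 73.571 + 349.751 = 1300.372 mg/L

1300.372 mg/L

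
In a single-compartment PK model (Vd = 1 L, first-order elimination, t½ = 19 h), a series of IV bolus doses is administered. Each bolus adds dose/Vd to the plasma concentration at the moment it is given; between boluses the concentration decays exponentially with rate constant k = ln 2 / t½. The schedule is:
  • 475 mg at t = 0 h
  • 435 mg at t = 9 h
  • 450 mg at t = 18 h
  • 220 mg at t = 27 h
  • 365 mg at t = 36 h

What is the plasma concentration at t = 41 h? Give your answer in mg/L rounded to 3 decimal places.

872.402 mg/L

k = ln 2 / 19 = 0.03648 per h
Dose 1 (475 mg at t=0 h): 475·exp(−0.03648·41) = 106.439 mg/L
Dose 2 (435 mg at t=9 h): 435·exp(−0.03648·32) = 135.360 mg/L
Dose 3 (450 mg at t=18 h): 450·exp(−0.03648·23) = 194.450 mg/L
Dose 4 (220 mg at t=27 h): 220·exp(−0.03648·14) = 132.011 mg/L
Dose 5 (365 mg at t=36 h): 365·exp(−0.03648·5) = 304.141 mg/L
C(41) = 106.439 + 135.360 + 194.450 + 132.011 + 304.141 = 872.402 mg/L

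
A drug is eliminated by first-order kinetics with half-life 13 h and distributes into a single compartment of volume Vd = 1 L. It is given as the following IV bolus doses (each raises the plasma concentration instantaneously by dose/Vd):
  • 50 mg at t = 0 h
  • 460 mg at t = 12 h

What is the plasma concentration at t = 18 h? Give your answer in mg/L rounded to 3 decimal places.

353.207 mg/L

k = ln 2 / 13 = 0.05332 per h
Dose 1 (50 mg at t=0 h): 50·exp(−0.05332·18) = 19.150 mg/L
Dose 2 (460 mg at t=12 h): 460·exp(−0.05332·6) = 334.057 mg/L
C(18) = 19.150 + 334.057 = 353.207 mg/L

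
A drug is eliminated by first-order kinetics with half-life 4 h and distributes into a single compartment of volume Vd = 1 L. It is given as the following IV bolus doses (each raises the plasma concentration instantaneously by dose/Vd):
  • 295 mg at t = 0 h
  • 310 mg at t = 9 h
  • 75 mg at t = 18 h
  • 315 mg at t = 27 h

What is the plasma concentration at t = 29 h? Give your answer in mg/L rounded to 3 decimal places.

245.513 mg/L

k = ln 2 / 4 = 0.17329 per h
Dose 1 (295 mg at t=0 h): 295·exp(−0.17329·29) = 1.938 mg/L
Dose 2 (310 mg at t=9 h): 310·exp(−0.17329·20) = 9.688 mg/L
Dose 3 (75 mg at t=18 h): 75·exp(−0.17329·11) = 11.149 mg/L
Dose 4 (315 mg at t=27 h): 315·exp(−0.17329·2) = 222.739 mg/L
C(29) = 1.938 + 9.688 + 11.149 + 222.739 = 245.513 mg/L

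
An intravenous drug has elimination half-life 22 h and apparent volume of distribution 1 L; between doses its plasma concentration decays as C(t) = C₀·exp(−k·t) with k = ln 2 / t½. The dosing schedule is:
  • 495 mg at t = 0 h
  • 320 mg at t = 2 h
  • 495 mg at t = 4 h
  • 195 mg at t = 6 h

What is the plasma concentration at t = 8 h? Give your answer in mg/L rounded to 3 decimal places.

1269.076 mg/L

k = ln 2 / 22 = 0.03151 per h
Dose 1 (495 mg at t=0 h): 495·exp(−0.03151·8) = 384.716 mg/L
Dose 2 (320 mg at t=2 h): 320·exp(−0.03151·6) = 264.881 mg/L
Dose 3 (495 mg at t=4 h): 495·exp(−0.03151·4) = 436.388 mg/L
Dose 4 (195 mg at t=6 h): 195·exp(−0.03151·2) = 183.092 mg/L
C(8) = 384.716 + 264.881 + 436.388 + 183.092 = 1269.076 mg/L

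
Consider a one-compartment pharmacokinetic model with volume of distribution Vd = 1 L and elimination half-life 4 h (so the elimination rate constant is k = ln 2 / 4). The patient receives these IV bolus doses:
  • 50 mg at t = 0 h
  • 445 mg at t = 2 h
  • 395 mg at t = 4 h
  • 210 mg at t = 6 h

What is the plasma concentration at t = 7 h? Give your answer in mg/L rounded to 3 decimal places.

613.421 mg/L

k = ln 2 / 4 = 0.17329 per h
Dose 1 (50 mg at t=0 h): 50·exp(−0.17329·7) = 14.865 mg/L
Dose 2 (445 mg at t=2 h): 445·exp(−0.17329·5) = 187.099 mg/L
Dose 3 (395 mg at t=4 h): 395·exp(−0.17329·3) = 234.868 mg/L
Dose 4 (210 mg at t=6 h): 210·exp(−0.17329·1) = 176.588 mg/L
C(7) = 14.865 + 187.099 + 234.868 + 176.588 = 613.421 mg/L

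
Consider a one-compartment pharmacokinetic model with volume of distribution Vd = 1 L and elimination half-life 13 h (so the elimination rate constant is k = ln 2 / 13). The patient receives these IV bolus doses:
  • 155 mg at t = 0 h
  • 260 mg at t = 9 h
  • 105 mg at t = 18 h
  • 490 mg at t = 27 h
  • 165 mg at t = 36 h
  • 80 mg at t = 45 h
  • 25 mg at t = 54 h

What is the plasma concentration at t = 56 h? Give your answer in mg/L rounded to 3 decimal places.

k = ln 2 / 13 = 0.05332 per h
Dose 1 (155 mg at t=0 h): 155·exp(−0.05332·56) = 7.827 mg/L
Dose 2 (260 mg at t=9 h): 260·exp(−0.05332·47) = 21.215 mg/L
Dose 3 (105 mg at t=18 h): 105·exp(−0.05332·38) = 13.844 mg/L
Dose 4 (490 mg at t=27 h): 490·exp(−0.05332·29) = 104.392 mg/L
Dose 5 (165 mg at t=36 h): 165·exp(−0.05332·20) = 56.802 mg/L
Dose 6 (80 mg at t=45 h): 80·exp(−0.05332·11) = 44.501 mg/L
Dose 7 (25 mg at t=54 h): 25·exp(−0.05332·2) = 22.471 mg/L
C(56) = 7.827 + 21.215 + 13.844 + 104.392 + 56.802 + 44.501 + 22.471 = 271.051 mg/L

271.051 mg/L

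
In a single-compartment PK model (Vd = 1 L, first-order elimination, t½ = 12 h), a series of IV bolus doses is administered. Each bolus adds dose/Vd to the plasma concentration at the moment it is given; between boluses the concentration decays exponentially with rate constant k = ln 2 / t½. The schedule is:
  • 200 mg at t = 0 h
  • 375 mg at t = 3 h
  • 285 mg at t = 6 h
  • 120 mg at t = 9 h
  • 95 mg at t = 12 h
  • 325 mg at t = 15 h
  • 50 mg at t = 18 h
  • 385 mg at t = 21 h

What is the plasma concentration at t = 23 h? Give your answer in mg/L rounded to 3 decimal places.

k = ln 2 / 12 = 0.05776 per h
Dose 1 (200 mg at t=0 h): 200·exp(−0.05776·23) = 52.973 mg/L
Dose 2 (375 mg at t=3 h): 375·exp(−0.05776·20) = 118.118 mg/L
Dose 3 (285 mg at t=6 h): 285·exp(−0.05776·17) = 106.754 mg/L
Dose 4 (120 mg at t=9 h): 120·exp(−0.05776·14) = 53.454 mg/L
Dose 5 (95 mg at t=12 h): 95·exp(−0.05776·11) = 50.324 mg/L
Dose 6 (325 mg at t=15 h): 325·exp(−0.05776·8) = 204.737 mg/L
Dose 7 (50 mg at t=18 h): 50·exp(−0.05776·5) = 37.458 mg/L
Dose 8 (385 mg at t=21 h): 385·exp(−0.05776·2) = 342.996 mg/L
C(23) = 52.973 + 118.118 + 106.754 + 53.454 + 50.324 + 204.737 + 37.458 + 342.996 = 966.814 mg/L

966.814 mg/L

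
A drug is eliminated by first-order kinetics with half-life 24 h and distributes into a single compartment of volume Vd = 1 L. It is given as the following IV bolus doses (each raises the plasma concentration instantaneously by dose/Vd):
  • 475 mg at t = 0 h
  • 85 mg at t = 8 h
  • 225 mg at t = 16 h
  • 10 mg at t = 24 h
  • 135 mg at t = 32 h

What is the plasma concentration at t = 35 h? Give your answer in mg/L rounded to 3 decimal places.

k = ln 2 / 24 = 0.02888 per h
Dose 1 (475 mg at t=0 h): 475·exp(−0.02888·35) = 172.859 mg/L
Dose 2 (85 mg at t=8 h): 85·exp(−0.02888·27) = 38.973 mg/L
Dose 3 (225 mg at t=16 h): 225·exp(−0.02888·19) = 129.977 mg/L
Dose 4 (10 mg at t=24 h): 10·exp(−0.02888·11) = 7.278 mg/L
Dose 5 (135 mg at t=32 h): 135·exp(−0.02888·3) = 123.796 mg/L
C(35) = 172.859 + 38.973 + 129.977 + 7.278 + 123.796 = 472.882 mg/L

472.882 mg/L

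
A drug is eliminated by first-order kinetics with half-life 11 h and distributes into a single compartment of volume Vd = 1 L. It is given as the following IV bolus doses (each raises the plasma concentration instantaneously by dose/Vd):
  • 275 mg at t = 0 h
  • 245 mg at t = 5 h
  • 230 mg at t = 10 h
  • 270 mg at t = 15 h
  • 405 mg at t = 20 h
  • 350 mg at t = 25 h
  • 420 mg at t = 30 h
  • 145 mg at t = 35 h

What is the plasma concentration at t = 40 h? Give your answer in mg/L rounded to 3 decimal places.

k = ln 2 / 11 = 0.06301 per h
Dose 1 (275 mg at t=0 h): 275·exp(−0.06301·40) = 22.115 mg/L
Dose 2 (245 mg at t=5 h): 245·exp(−0.06301·35) = 26.999 mg/L
Dose 3 (230 mg at t=10 h): 230·exp(−0.06301·30) = 34.733 mg/L
Dose 4 (270 mg at t=15 h): 270·exp(−0.06301·25) = 55.873 mg/L
Dose 5 (405 mg at t=20 h): 405·exp(−0.06301·20) = 114.849 mg/L
Dose 6 (350 mg at t=25 h): 350·exp(−0.06301·15) = 136.011 mg/L
Dose 7 (420 mg at t=30 h): 420·exp(−0.06301·10) = 223.659 mg/L
Dose 8 (145 mg at t=35 h): 145·exp(−0.06301·5) = 105.812 mg/L
C(40) = 22.115 + 26.999 + 34.733 + 55.873 + 114.849 + 136.011 + 223.659 + 105.812 = 720.050 mg/L

720.050 mg/L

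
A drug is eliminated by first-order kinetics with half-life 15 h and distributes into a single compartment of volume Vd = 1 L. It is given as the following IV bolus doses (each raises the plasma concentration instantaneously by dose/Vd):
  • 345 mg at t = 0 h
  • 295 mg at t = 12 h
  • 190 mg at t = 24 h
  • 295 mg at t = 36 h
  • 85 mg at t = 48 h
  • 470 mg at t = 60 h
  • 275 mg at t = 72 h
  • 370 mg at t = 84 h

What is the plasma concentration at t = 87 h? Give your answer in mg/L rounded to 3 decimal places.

k = ln 2 / 15 = 0.04621 per h
Dose 1 (345 mg at t=0 h): 345·exp(−0.04621·87) = 6.192 mg/L
Dose 2 (295 mg at t=12 h): 295·exp(−0.04621·75) = 9.219 mg/L
Dose 3 (190 mg at t=24 h): 190·exp(−0.04621·63) = 10.338 mg/L
Dose 4 (295 mg at t=36 h): 295·exp(−0.04621·51) = 27.946 mg/L
Dose 5 (85 mg at t=48 h): 85·exp(−0.04621·39) = 14.020 mg/L
Dose 6 (470 mg at t=60 h): 470·exp(−0.04621·27) = 134.972 mg/L
Dose 7 (275 mg at t=72 h): 275·exp(−0.04621·15) = 137.500 mg/L
Dose 8 (370 mg at t=84 h): 370·exp(−0.04621·3) = 322.104 mg/L
C(87) = 6.192 + 9.219 + 10.338 + 27.946 + 14.020 + 134.972 + 137.500 + 322.104 = 662.290 mg/L

662.290 mg/L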